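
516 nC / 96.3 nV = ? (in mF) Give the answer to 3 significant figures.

5360 mF

(516 × 10^-9) / (96.3 × 10^-9) = 5.3583 F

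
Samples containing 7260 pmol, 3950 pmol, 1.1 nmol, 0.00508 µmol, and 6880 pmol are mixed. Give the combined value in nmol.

In nmol:
  7260 pmol = 7260 × 10^-3 nmol = 7.26
  3950 pmol = 3950 × 10^-3 nmol = 3.95
  1.1 nmol → 1.1
  0.00508 µmol = 0.00508 × 10^3 nmol = 5.08
  6880 pmol = 6880 × 10^-3 nmol = 6.88
Sum: 7.26 + 3.95 + 1.1 + 5.08 + 6.88 = 24.27

24.27 nmol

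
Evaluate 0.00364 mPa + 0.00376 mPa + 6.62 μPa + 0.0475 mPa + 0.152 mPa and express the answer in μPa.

In μPa:
  0.00364 mPa = 0.00364e3 μPa = 3.64
  0.00376 mPa = 0.00376e3 μPa = 3.76
  6.62 μPa → 6.62
  0.0475 mPa = 0.0475e3 μPa = 47.5
  0.152 mPa = 0.152e3 μPa = 152
Sum: 3.64 + 3.76 + 6.62 + 47.5 + 152 = 213.52

213.52 μPa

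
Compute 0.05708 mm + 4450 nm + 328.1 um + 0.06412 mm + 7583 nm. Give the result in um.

In um:
  0.05708 mm = 0.05708 × 10^3 um = 57.08
  4450 nm = 4450 × 10^-3 um = 4.45
  328.1 um → 328.1
  0.06412 mm = 0.06412 × 10^3 um = 64.12
  7583 nm = 7583 × 10^-3 um = 7.583
Sum: 57.08 + 4.45 + 328.1 + 64.12 + 7.583 = 461.333

461.333 um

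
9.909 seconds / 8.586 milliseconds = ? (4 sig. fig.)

1154

(9.909) / (8.586 × 10⁻³) = 1.1541 × 10³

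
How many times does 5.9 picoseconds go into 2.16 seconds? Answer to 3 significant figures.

(2.16) / (5.9e-12) = 0.3661e12

366000000000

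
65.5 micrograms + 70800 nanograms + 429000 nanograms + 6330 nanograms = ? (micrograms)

571.63 micrograms

In micrograms:
  65.5 micrograms → 65.5
  70800 nanograms = 70800e-3 micrograms = 70.8
  429000 nanograms = 429000e-3 micrograms = 429
  6330 nanograms = 6330e-3 micrograms = 6.33
Sum: 65.5 + 70.8 + 429 + 6.33 = 571.63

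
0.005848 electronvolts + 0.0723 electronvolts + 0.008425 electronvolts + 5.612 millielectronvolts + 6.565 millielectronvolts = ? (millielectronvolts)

98.75 millielectronvolts

In millielectronvolts:
  0.005848 electronvolts = 0.005848 × 10^3 millielectronvolts = 5.848
  0.0723 electronvolts = 0.0723 × 10^3 millielectronvolts = 72.3
  0.008425 electronvolts = 0.008425 × 10^3 millielectronvolts = 8.425
  5.612 millielectronvolts → 5.612
  6.565 millielectronvolts → 6.565
Sum: 5.848 + 72.3 + 8.425 + 5.612 + 6.565 = 98.75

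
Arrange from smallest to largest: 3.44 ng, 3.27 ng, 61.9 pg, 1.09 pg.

3.44 ng = 0.00000000344 g
3.27 ng = 0.00000000327 g
61.9 pg = 0.0000000000619 g
1.09 pg = 0.00000000000109 g

1.09 pg < 61.9 pg < 3.27 ng < 3.44 ng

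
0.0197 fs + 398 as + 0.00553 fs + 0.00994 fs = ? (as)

433.17 as

In as:
  0.0197 fs = 0.0197 × 10³ as = 19.7
  398 as → 398
  0.00553 fs = 0.00553 × 10³ as = 5.53
  0.00994 fs = 0.00994 × 10³ as = 9.94
Sum: 19.7 + 398 + 5.53 + 9.94 = 433.17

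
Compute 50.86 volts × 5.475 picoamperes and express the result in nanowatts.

50.86 × 5.475 × 10^-12 = 278.4585 × 10^-12 W

0.2784585 nanowatts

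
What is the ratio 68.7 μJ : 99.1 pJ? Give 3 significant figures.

693000

(68.7 × 10^-6) / (99.1 × 10^-12) = 0.6932 × 10^6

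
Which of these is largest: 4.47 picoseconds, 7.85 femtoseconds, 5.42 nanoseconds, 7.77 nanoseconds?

4.47 picoseconds = 0.00000000000447 seconds
7.85 femtoseconds = 0.00000000000000785 seconds
5.42 nanoseconds = 0.00000000542 seconds
7.77 nanoseconds = 0.00000000777 seconds

7.77 nanoseconds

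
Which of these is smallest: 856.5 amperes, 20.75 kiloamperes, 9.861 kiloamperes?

856.5 amperes = 856.5 amperes
20.75 kiloamperes = 20750 amperes
9.861 kiloamperes = 9861 amperes

856.5 amperes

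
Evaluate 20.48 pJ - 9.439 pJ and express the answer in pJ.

11.041 pJ

In pJ:
  20.48 pJ → 20.48
  9.439 pJ → 9.439
Difference: 20.48 - 9.439 = 11.041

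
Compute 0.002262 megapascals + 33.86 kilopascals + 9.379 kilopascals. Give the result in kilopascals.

In kilopascals:
  0.002262 megapascals = 0.002262e3 kilopascals = 2.262
  33.86 kilopascals → 33.86
  9.379 kilopascals → 9.379
Sum: 2.262 + 33.86 + 9.379 = 45.501

45.501 kilopascals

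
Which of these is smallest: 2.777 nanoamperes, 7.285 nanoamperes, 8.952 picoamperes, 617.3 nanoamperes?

8.952 picoamperes

2.777 nanoamperes = 0.000000002777 amperes
7.285 nanoamperes = 0.000000007285 amperes
8.952 picoamperes = 0.000000000008952 amperes
617.3 nanoamperes = 0.0000006173 amperes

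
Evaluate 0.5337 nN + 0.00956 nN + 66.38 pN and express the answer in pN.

In pN:
  0.5337 nN = 0.5337e3 pN = 533.7
  0.00956 nN = 0.00956e3 pN = 9.56
  66.38 pN → 66.38
Sum: 533.7 + 9.56 + 66.38 = 609.64

609.64 pN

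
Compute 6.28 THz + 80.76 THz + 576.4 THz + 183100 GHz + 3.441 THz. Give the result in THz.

849.981 THz

In THz:
  6.28 THz → 6.28
  80.76 THz → 80.76
  576.4 THz → 576.4
  183100 GHz = 183100e-3 THz = 183.1
  3.441 THz → 3.441
Sum: 6.28 + 80.76 + 576.4 + 183.1 + 3.441 = 849.981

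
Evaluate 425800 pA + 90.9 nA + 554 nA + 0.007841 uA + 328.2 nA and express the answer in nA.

In nA:
  425800 pA = 425800 × 10^-3 nA = 425.8
  90.9 nA → 90.9
  554 nA → 554
  0.007841 uA = 0.007841 × 10^3 nA = 7.841
  328.2 nA → 328.2
Sum: 425.8 + 90.9 + 554 + 7.841 + 328.2 = 1406.741

1406.741 nA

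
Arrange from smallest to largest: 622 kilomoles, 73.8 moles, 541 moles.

73.8 moles < 541 moles < 622 kilomoles

622 kilomoles = 622000 moles
73.8 moles = 73.8 moles
541 moles = 541 moles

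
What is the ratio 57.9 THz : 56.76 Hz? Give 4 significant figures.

(57.9e12) / (56.76) = 1.0201e12

1020000000000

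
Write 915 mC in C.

milli = 10^-3, (no prefix) = 10^0; factor is 10^-3.
915 × 10^-3 = 0.915

0.915 C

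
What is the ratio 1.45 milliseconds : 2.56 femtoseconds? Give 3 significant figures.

(1.45 × 10^-3) / (2.56 × 10^-15) = 0.5664 × 10^12

566000000000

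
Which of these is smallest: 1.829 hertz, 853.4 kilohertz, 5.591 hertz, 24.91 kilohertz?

1.829 hertz = 1.829 hertz
853.4 kilohertz = 853400 hertz
5.591 hertz = 5.591 hertz
24.91 kilohertz = 24910 hertz

1.829 hertz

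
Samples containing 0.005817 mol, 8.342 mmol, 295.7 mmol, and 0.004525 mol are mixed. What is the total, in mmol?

In mmol:
  0.005817 mol = 0.005817e3 mmol = 5.817
  8.342 mmol → 8.342
  295.7 mmol → 295.7
  0.004525 mol = 0.004525e3 mmol = 4.525
Sum: 5.817 + 8.342 + 295.7 + 4.525 = 314.384

314.384 mmol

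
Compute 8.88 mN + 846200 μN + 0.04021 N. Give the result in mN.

895.29 mN

In mN:
  8.88 mN → 8.88
  846200 μN = 846200 × 10⁻³ mN = 846.2
  0.04021 N = 0.04021 × 10³ mN = 40.21
Sum: 8.88 + 846.2 + 40.21 = 895.29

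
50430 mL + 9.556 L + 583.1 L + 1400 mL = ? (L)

In L:
  50430 mL = 50430e-3 L = 50.43
  9.556 L → 9.556
  583.1 L → 583.1
  1400 mL = 1400e-3 L = 1.4
Sum: 50.43 + 9.556 + 583.1 + 1.4 = 644.486

644.486 L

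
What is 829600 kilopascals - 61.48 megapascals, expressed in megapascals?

768.12 megapascals

In megapascals:
  829600 kilopascals = 829600e-3 megapascals = 829.6
  61.48 megapascals → 61.48
Difference: 829.6 - 61.48 = 768.12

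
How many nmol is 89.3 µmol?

micro = 10^-6, nano = 10^-9; factor is 10^3.
89.3 × 10^3 = 89300

89300 nmol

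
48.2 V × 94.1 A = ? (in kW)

4.53562 kW

48.2 × 94.1 = 4535.62 W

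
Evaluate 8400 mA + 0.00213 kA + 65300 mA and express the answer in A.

In A:
  8400 mA = 8400 × 10^-3 A = 8.4
  0.00213 kA = 0.00213 × 10^3 A = 2.13
  65300 mA = 65300 × 10^-3 A = 65.3
Sum: 8.4 + 2.13 + 65.3 = 75.83

75.83 A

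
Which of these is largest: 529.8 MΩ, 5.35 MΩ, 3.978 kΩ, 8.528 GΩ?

8.528 GΩ

529.8 MΩ = 529800000 Ω
5.35 MΩ = 5350000 Ω
3.978 kΩ = 3978 Ω
8.528 GΩ = 8528000000 Ω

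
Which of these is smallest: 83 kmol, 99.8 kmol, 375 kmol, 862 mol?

862 mol

83 kmol = 83000 mol
99.8 kmol = 99800 mol
375 kmol = 375000 mol
862 mol = 862 mol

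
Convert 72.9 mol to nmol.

(no prefix) = 1e0, nano = 1e-9; factor is 1e9.
72.9 × 1e9 = 72900000000

72900000000 nmol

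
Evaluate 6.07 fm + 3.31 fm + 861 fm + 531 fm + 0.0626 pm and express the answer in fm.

In fm:
  6.07 fm → 6.07
  3.31 fm → 3.31
  861 fm → 861
  531 fm → 531
  0.0626 pm = 0.0626 × 10^3 fm = 62.6
Sum: 6.07 + 3.31 + 861 + 531 + 62.6 = 1463.98

1463.98 fm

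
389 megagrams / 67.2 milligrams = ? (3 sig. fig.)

5790000000

(389e6) / (67.2e-3) = 5.789e9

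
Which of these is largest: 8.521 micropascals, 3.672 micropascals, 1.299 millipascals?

8.521 micropascals = 0.000008521 pascals
3.672 micropascals = 0.000003672 pascals
1.299 millipascals = 0.001299 pascals

1.299 millipascals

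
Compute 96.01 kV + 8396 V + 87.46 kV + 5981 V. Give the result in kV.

197.847 kV

In kV:
  96.01 kV → 96.01
  8396 V = 8396 × 10⁻³ kV = 8.396
  87.46 kV → 87.46
  5981 V = 5981 × 10⁻³ kV = 5.981
Sum: 96.01 + 8.396 + 87.46 + 5.981 = 197.847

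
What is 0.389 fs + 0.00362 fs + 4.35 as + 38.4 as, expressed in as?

435.37 as

In as:
  0.389 fs = 0.389 × 10^3 as = 389
  0.00362 fs = 0.00362 × 10^3 as = 3.62
  4.35 as → 4.35
  38.4 as → 38.4
Sum: 389 + 3.62 + 4.35 + 38.4 = 435.37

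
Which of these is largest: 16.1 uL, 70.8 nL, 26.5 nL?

16.1 uL = 0.0000161 L
70.8 nL = 0.0000000708 L
26.5 nL = 0.0000000265 L

16.1 uL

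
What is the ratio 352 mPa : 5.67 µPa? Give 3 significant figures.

(352 × 10⁻³) / (5.67 × 10⁻⁶) = 62.08 × 10³

62100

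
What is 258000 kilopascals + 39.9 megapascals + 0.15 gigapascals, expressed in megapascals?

In megapascals:
  258000 kilopascals = 258000 × 10⁻³ megapascals = 258
  39.9 megapascals → 39.9
  0.15 gigapascals = 0.15 × 10³ megapascals = 150
Sum: 258 + 39.9 + 150 = 447.9

447.9 megapascals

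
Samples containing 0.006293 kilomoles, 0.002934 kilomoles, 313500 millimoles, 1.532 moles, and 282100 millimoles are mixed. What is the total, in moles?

606.359 moles

In moles:
  0.006293 kilomoles = 0.006293 × 10³ moles = 6.293
  0.002934 kilomoles = 0.002934 × 10³ moles = 2.934
  313500 millimoles = 313500 × 10⁻³ moles = 313.5
  1.532 moles → 1.532
  282100 millimoles = 282100 × 10⁻³ moles = 282.1
Sum: 6.293 + 2.934 + 313.5 + 1.532 + 282.1 = 606.359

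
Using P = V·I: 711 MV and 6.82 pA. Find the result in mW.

4.84902 mW

711e6 × 6.82e-12 = 4849.02e-6 W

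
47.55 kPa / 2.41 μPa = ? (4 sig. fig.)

19730000000

(47.55 × 10^3) / (2.41 × 10^-6) = 19.73 × 10^9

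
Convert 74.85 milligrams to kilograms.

0.00007485 kilograms

milli = 10^-3, kilo = 10^3; factor is 10^-6.
74.85 × 10^-6 = 0.00007485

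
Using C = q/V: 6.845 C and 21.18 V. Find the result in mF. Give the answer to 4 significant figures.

(6.845) / (21.18) = 0.323182 F

323.2 mF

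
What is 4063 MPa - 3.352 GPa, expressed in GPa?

In GPa:
  4063 MPa = 4063 × 10^-3 GPa = 4.063
  3.352 GPa → 3.352
Difference: 4.063 - 3.352 = 0.711

0.711 GPa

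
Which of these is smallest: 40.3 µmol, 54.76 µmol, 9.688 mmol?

40.3 µmol

40.3 µmol = 0.0000403 mol
54.76 µmol = 0.00005476 mol
9.688 mmol = 0.009688 mol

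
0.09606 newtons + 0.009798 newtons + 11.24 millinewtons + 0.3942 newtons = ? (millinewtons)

511.298 millinewtons

In millinewtons:
  0.09606 newtons = 0.09606 × 10³ millinewtons = 96.06
  0.009798 newtons = 0.009798 × 10³ millinewtons = 9.798
  11.24 millinewtons → 11.24
  0.3942 newtons = 0.3942 × 10³ millinewtons = 394.2
Sum: 96.06 + 9.798 + 11.24 + 394.2 = 511.298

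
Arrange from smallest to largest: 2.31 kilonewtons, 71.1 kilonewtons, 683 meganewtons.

2.31 kilonewtons < 71.1 kilonewtons < 683 meganewtons

2.31 kilonewtons = 2310 newtons
71.1 kilonewtons = 71100 newtons
683 meganewtons = 683000000 newtons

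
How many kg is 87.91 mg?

milli = 1e-3, kilo = 1e3; factor is 1e-6.
87.91 × 1e-6 = 0.00008791

0.00008791 kg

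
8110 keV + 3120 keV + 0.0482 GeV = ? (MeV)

In MeV:
  8110 keV = 8110 × 10⁻³ MeV = 8.11
  3120 keV = 3120 × 10⁻³ MeV = 3.12
  0.0482 GeV = 0.0482 × 10³ MeV = 48.2
Sum: 8.11 + 3.12 + 48.2 = 59.43

59.43 MeV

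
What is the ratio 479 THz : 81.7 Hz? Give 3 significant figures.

(479 × 10¹²) / (81.7) = 5.863 × 10¹²

5860000000000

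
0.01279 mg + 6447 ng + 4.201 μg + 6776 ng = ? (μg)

30.214 μg

In μg:
  0.01279 mg = 0.01279e3 μg = 12.79
  6447 ng = 6447e-3 μg = 6.447
  4.201 μg → 4.201
  6776 ng = 6776e-3 μg = 6.776
Sum: 12.79 + 6.447 + 4.201 + 6.776 = 30.214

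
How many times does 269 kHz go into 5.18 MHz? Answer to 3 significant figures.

19.3

(5.18 × 10^6) / (269 × 10^3) = 0.01926 × 10^3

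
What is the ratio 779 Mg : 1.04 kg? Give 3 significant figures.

749000

(779e6) / (1.04e3) = 749e3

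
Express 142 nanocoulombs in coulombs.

0.000000142 coulombs

nano = 10^-9, (no prefix) = 10^0; factor is 10^-9.
142 × 10^-9 = 0.000000142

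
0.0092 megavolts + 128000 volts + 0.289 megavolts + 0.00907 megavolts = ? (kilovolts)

435.27 kilovolts

In kilovolts:
  0.0092 megavolts = 0.0092e3 kilovolts = 9.2
  128000 volts = 128000e-3 kilovolts = 128
  0.289 megavolts = 0.289e3 kilovolts = 289
  0.00907 megavolts = 0.00907e3 kilovolts = 9.07
Sum: 9.2 + 128 + 289 + 9.07 = 435.27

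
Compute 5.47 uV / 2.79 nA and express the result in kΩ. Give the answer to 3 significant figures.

1.96 kΩ

(5.47 × 10^-6) / (2.79 × 10^-9) = 1.9606 × 10^3 Ω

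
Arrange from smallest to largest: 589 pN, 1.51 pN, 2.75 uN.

589 pN = 0.000000000589 N
1.51 pN = 0.00000000000151 N
2.75 uN = 0.00000275 N

1.51 pN < 589 pN < 2.75 uN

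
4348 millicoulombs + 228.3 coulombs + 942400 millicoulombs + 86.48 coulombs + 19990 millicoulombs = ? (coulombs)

In coulombs:
  4348 millicoulombs = 4348 × 10^-3 coulombs = 4.348
  228.3 coulombs → 228.3
  942400 millicoulombs = 942400 × 10^-3 coulombs = 942.4
  86.48 coulombs → 86.48
  19990 millicoulombs = 19990 × 10^-3 coulombs = 19.99
Sum: 4.348 + 228.3 + 942.4 + 86.48 + 19.99 = 1281.518

1281.518 coulombs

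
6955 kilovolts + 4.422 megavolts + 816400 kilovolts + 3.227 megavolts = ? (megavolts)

In megavolts:
  6955 kilovolts = 6955 × 10⁻³ megavolts = 6.955
  4.422 megavolts → 4.422
  816400 kilovolts = 816400 × 10⁻³ megavolts = 816.4
  3.227 megavolts → 3.227
Sum: 6.955 + 4.422 + 816.4 + 3.227 = 831.004

831.004 megavolts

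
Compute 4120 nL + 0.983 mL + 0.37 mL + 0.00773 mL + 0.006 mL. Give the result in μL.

In μL:
  4120 nL = 4120 × 10^-3 μL = 4.12
  0.983 mL = 0.983 × 10^3 μL = 983
  0.37 mL = 0.37 × 10^3 μL = 370
  0.00773 mL = 0.00773 × 10^3 μL = 7.73
  0.006 mL = 0.006 × 10^3 μL = 6
Sum: 4.12 + 983 + 370 + 7.73 + 6 = 1370.85

1370.85 μL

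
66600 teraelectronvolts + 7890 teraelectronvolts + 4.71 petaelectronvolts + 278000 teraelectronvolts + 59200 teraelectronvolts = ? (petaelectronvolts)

In petaelectronvolts:
  66600 teraelectronvolts = 66600e-3 petaelectronvolts = 66.6
  7890 teraelectronvolts = 7890e-3 petaelectronvolts = 7.89
  4.71 petaelectronvolts → 4.71
  278000 teraelectronvolts = 278000e-3 petaelectronvolts = 278
  59200 teraelectronvolts = 59200e-3 petaelectronvolts = 59.2
Sum: 66.6 + 7.89 + 4.71 + 278 + 59.2 = 416.4

416.4 petaelectronvolts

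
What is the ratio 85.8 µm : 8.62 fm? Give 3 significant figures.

9950000000

(85.8e-6) / (8.62e-15) = 9.954e9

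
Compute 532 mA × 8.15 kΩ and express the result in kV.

532 × 10^-3 × 8.15 × 10^3 = 4335.8 V

4.3358 kV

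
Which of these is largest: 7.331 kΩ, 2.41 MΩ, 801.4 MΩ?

801.4 MΩ

7.331 kΩ = 7331 Ω
2.41 MΩ = 2410000 Ω
801.4 MΩ = 801400000 Ω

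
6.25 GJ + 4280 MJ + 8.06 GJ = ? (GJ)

18.59 GJ

In GJ:
  6.25 GJ → 6.25
  4280 MJ = 4280 × 10⁻³ GJ = 4.28
  8.06 GJ → 8.06
Sum: 6.25 + 4.28 + 8.06 = 18.59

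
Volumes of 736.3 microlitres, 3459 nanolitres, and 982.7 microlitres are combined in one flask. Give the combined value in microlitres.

1722.459 microlitres

In microlitres:
  736.3 microlitres → 736.3
  3459 nanolitres = 3459e-3 microlitres = 3.459
  982.7 microlitres → 982.7
Sum: 736.3 + 3.459 + 982.7 = 1722.459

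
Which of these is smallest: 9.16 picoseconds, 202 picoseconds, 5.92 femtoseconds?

5.92 femtoseconds

9.16 picoseconds = 0.00000000000916 seconds
202 picoseconds = 0.000000000202 seconds
5.92 femtoseconds = 0.00000000000000592 seconds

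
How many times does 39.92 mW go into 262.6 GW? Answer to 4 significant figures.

6578000000000

(262.6 × 10⁹) / (39.92 × 10⁻³) = 6.5782 × 10¹²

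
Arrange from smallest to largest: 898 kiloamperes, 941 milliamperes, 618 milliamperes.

618 milliamperes < 941 milliamperes < 898 kiloamperes

898 kiloamperes = 898000 amperes
941 milliamperes = 0.941 amperes
618 milliamperes = 0.618 amperes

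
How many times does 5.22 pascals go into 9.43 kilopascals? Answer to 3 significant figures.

1810

(9.43 × 10³) / (5.22) = 1.807 × 10³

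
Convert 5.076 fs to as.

femto = 10^-15, atto = 10^-18; factor is 10^3.
5.076 × 10^3 = 5076

5076 as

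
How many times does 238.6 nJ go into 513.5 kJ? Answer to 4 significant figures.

2152000000000

(513.5 × 10^3) / (238.6 × 10^-9) = 2.1521 × 10^12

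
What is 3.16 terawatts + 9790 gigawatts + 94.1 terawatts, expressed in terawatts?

107.05 terawatts

In terawatts:
  3.16 terawatts → 3.16
  9790 gigawatts = 9790 × 10^-3 terawatts = 9.79
  94.1 terawatts → 94.1
Sum: 3.16 + 9.79 + 94.1 = 107.05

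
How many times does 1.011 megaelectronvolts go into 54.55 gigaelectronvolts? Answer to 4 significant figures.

53960

(54.55 × 10^9) / (1.011 × 10^6) = 53.956 × 10^3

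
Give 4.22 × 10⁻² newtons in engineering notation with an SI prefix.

= 42.2 × 10⁻³ newtons; 10⁻³ is milli.

42.2 millinewtons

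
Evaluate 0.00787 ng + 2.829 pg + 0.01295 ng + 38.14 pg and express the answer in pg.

In pg:
  0.00787 ng = 0.00787e3 pg = 7.87
  2.829 pg → 2.829
  0.01295 ng = 0.01295e3 pg = 12.95
  38.14 pg → 38.14
Sum: 7.87 + 2.829 + 12.95 + 38.14 = 61.789

61.789 pg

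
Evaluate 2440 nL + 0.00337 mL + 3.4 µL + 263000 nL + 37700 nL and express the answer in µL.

309.91 µL

In µL:
  2440 nL = 2440 × 10⁻³ µL = 2.44
  0.00337 mL = 0.00337 × 10³ µL = 3.37
  3.4 µL → 3.4
  263000 nL = 263000 × 10⁻³ µL = 263
  37700 nL = 37700 × 10⁻³ µL = 37.7
Sum: 2.44 + 3.37 + 3.4 + 263 + 37.7 = 309.91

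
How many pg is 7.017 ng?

7017 pg

nano = 10^-9, pico = 10^-12; factor is 10^3.
7.017 × 10^3 = 7017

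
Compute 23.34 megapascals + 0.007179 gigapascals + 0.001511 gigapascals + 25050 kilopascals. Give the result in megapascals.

In megapascals:
  23.34 megapascals → 23.34
  0.007179 gigapascals = 0.007179 × 10^3 megapascals = 7.179
  0.001511 gigapascals = 0.001511 × 10^3 megapascals = 1.511
  25050 kilopascals = 25050 × 10^-3 megapascals = 25.05
Sum: 23.34 + 7.179 + 1.511 + 25.05 = 57.08

57.08 megapascals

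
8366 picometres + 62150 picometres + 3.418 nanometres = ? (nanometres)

73.934 nanometres

In nanometres:
  8366 picometres = 8366 × 10^-3 nanometres = 8.366
  62150 picometres = 62150 × 10^-3 nanometres = 62.15
  3.418 nanometres → 3.418
Sum: 8.366 + 62.15 + 3.418 = 73.934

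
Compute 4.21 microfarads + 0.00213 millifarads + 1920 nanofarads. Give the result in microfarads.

8.26 microfarads

In microfarads:
  4.21 microfarads → 4.21
  0.00213 millifarads = 0.00213 × 10³ microfarads = 2.13
  1920 nanofarads = 1920 × 10⁻³ microfarads = 1.92
Sum: 4.21 + 2.13 + 1.92 = 8.26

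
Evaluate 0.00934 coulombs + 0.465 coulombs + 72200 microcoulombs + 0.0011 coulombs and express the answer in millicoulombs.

547.64 millicoulombs

In millicoulombs:
  0.00934 coulombs = 0.00934e3 millicoulombs = 9.34
  0.465 coulombs = 0.465e3 millicoulombs = 465
  72200 microcoulombs = 72200e-3 millicoulombs = 72.2
  0.0011 coulombs = 0.0011e3 millicoulombs = 1.1
Sum: 9.34 + 465 + 72.2 + 1.1 = 547.64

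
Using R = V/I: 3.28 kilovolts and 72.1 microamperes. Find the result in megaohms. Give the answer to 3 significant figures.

(3.28e3) / (72.1e-6) = 0.045492e9 Ω

45.5 megaohms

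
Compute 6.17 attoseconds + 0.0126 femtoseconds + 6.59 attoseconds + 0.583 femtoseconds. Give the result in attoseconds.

608.36 attoseconds

In attoseconds:
  6.17 attoseconds → 6.17
  0.0126 femtoseconds = 0.0126 × 10^3 attoseconds = 12.6
  6.59 attoseconds → 6.59
  0.583 femtoseconds = 0.583 × 10^3 attoseconds = 583
Sum: 6.17 + 12.6 + 6.59 + 583 = 608.36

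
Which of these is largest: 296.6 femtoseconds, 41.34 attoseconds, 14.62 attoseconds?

296.6 femtoseconds = 0.0000000000002966 seconds
41.34 attoseconds = 0.00000000000000004134 seconds
14.62 attoseconds = 0.00000000000000001462 seconds

296.6 femtoseconds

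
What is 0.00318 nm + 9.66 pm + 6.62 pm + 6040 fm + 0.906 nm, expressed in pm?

In pm:
  0.00318 nm = 0.00318 × 10³ pm = 3.18
  9.66 pm → 9.66
  6.62 pm → 6.62
  6040 fm = 6040 × 10⁻³ pm = 6.04
  0.906 nm = 0.906 × 10³ pm = 906
Sum: 3.18 + 9.66 + 6.62 + 6.04 + 906 = 931.5

931.5 pm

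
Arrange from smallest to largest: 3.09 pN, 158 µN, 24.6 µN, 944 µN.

3.09 pN < 24.6 µN < 158 µN < 944 µN

3.09 pN = 0.00000000000309 N
158 µN = 0.000158 N
24.6 µN = 0.0000246 N
944 µN = 0.000944 N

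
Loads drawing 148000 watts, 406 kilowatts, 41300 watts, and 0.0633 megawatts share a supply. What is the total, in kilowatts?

In kilowatts:
  148000 watts = 148000e-3 kilowatts = 148
  406 kilowatts → 406
  41300 watts = 41300e-3 kilowatts = 41.3
  0.0633 megawatts = 0.0633e3 kilowatts = 63.3
Sum: 148 + 406 + 41.3 + 63.3 = 658.6

658.6 kilowatts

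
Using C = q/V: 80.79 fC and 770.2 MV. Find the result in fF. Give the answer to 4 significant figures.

(80.79e-15) / (770.2e6) = 0.104895e-21 F

0.0000001049 fF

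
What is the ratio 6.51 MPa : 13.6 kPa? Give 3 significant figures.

479

(6.51 × 10⁶) / (13.6 × 10³) = 0.4787 × 10³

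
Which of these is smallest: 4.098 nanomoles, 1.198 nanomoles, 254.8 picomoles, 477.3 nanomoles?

254.8 picomoles

4.098 nanomoles = 0.000000004098 moles
1.198 nanomoles = 0.000000001198 moles
254.8 picomoles = 0.0000000002548 moles
477.3 nanomoles = 0.0000004773 moles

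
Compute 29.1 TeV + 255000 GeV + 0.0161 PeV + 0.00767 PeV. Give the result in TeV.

307.87 TeV

In TeV:
  29.1 TeV → 29.1
  255000 GeV = 255000 × 10⁻³ TeV = 255
  0.0161 PeV = 0.0161 × 10³ TeV = 16.1
  0.00767 PeV = 0.00767 × 10³ TeV = 7.67
Sum: 29.1 + 255 + 16.1 + 7.67 = 307.87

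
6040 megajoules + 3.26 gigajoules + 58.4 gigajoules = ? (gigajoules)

67.7 gigajoules

In gigajoules:
  6040 megajoules = 6040e-3 gigajoules = 6.04
  3.26 gigajoules → 3.26
  58.4 gigajoules → 58.4
Sum: 6.04 + 3.26 + 58.4 = 67.7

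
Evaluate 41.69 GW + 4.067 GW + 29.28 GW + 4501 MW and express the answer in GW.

In GW:
  41.69 GW → 41.69
  4.067 GW → 4.067
  29.28 GW → 29.28
  4501 MW = 4501 × 10^-3 GW = 4.501
Sum: 41.69 + 4.067 + 29.28 + 4.501 = 79.538

79.538 GW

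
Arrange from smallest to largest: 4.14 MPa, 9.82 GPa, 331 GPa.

4.14 MPa = 4140000 Pa
9.82 GPa = 9820000000 Pa
331 GPa = 331000000000 Pa

4.14 MPa < 9.82 GPa < 331 GPa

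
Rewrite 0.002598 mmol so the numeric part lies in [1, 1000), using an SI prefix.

2.598 µmol

= 2.598 × 10⁻⁶ mol; 10⁻⁶ is micro.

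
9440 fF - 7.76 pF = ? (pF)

1.68 pF

In pF:
  9440 fF = 9440e-3 pF = 9.44
  7.76 pF → 7.76
Difference: 9.44 - 7.76 = 1.68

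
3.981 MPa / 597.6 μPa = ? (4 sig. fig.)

6662000000

(3.981e6) / (597.6e-6) = 0.0066616e12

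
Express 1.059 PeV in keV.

1059000000000 keV

peta = 1e15, kilo = 1e3; factor is 1e12.
1.059 × 1e12 = 1059000000000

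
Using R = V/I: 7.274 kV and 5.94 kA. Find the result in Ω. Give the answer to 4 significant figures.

1.225 Ω

(7.274 × 10³) / (5.94 × 10³) = 1.22458 Ω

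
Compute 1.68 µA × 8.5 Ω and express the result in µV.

14.28 µV

1.68 × 10^-6 × 8.5 = 14.28 × 10^-6 V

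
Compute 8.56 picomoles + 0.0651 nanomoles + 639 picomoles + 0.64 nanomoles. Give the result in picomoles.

1352.66 picomoles

In picomoles:
  8.56 picomoles → 8.56
  0.0651 nanomoles = 0.0651 × 10^3 picomoles = 65.1
  639 picomoles → 639
  0.64 nanomoles = 0.64 × 10^3 picomoles = 640
Sum: 8.56 + 65.1 + 639 + 640 = 1352.66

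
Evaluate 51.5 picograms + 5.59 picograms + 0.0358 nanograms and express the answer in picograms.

In picograms:
  51.5 picograms → 51.5
  5.59 picograms → 5.59
  0.0358 nanograms = 0.0358 × 10³ picograms = 35.8
Sum: 51.5 + 5.59 + 35.8 = 92.89

92.89 picograms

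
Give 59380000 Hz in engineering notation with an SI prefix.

59.38 MHz

= 59.38 × 10⁶ Hz; 10⁶ is mega.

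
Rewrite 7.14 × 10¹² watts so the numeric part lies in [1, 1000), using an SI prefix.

= 7.14 × 10¹² watts; 10¹² is tera.

7.14 terawatts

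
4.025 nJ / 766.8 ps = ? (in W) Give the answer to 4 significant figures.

(4.025 × 10^-9) / (766.8 × 10^-12) = 0.00524909 × 10^3 W

5.249 W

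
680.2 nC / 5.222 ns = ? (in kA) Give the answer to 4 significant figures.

0.1303 kA

(680.2e-9) / (5.222e-9) = 130.257 A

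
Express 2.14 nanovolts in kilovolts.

nano = 10^-9, kilo = 10^3; factor is 10^-12.
2.14 × 10^-12 = 0.00000000000214

0.00000000000214 kilovolts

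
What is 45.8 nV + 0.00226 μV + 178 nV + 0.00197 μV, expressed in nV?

228.03 nV

In nV:
  45.8 nV → 45.8
  0.00226 μV = 0.00226 × 10^3 nV = 2.26
  178 nV → 178
  0.00197 μV = 0.00197 × 10^3 nV = 1.97
Sum: 45.8 + 2.26 + 178 + 1.97 = 228.03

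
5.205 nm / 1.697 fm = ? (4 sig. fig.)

(5.205 × 10^-9) / (1.697 × 10^-15) = 3.0672 × 10^6

3067000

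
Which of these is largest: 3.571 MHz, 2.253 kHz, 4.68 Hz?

3.571 MHz

3.571 MHz = 3571000 Hz
2.253 kHz = 2253 Hz
4.68 Hz = 4.68 Hz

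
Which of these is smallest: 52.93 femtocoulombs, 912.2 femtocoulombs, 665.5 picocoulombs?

52.93 femtocoulombs

52.93 femtocoulombs = 0.00000000000005293 coulombs
912.2 femtocoulombs = 0.0000000000009122 coulombs
665.5 picocoulombs = 0.0000000006655 coulombs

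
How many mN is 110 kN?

kilo = 1e3, milli = 1e-3; factor is 1e6.
110 × 1e6 = 110000000

110000000 mN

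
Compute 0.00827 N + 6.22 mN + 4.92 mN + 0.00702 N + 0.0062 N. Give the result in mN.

32.63 mN

In mN:
  0.00827 N = 0.00827 × 10^3 mN = 8.27
  6.22 mN → 6.22
  4.92 mN → 4.92
  0.00702 N = 0.00702 × 10^3 mN = 7.02
  0.0062 N = 0.0062 × 10^3 mN = 6.2
Sum: 8.27 + 6.22 + 4.92 + 7.02 + 6.2 = 32.63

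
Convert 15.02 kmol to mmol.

kilo = 10^3, milli = 10^-3; factor is 10^6.
15.02 × 10^6 = 15020000

15020000 mmol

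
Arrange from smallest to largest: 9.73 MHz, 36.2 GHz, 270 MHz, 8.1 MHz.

8.1 MHz < 9.73 MHz < 270 MHz < 36.2 GHz

9.73 MHz = 9730000 Hz
36.2 GHz = 36200000000 Hz
270 MHz = 270000000 Hz
8.1 MHz = 8100000 Hz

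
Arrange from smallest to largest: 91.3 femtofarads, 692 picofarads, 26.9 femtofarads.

91.3 femtofarads = 0.0000000000000913 farads
692 picofarads = 0.000000000692 farads
26.9 femtofarads = 0.0000000000000269 farads

26.9 femtofarads < 91.3 femtofarads < 692 picofarads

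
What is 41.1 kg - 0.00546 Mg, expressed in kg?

35.64 kg

In kg:
  41.1 kg → 41.1
  0.00546 Mg = 0.00546 × 10^3 kg = 5.46
Difference: 41.1 - 5.46 = 35.64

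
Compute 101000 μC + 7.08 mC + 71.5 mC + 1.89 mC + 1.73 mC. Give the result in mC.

In mC:
  101000 μC = 101000 × 10⁻³ mC = 101
  7.08 mC → 7.08
  71.5 mC → 71.5
  1.89 mC → 1.89
  1.73 mC → 1.73
Sum: 101 + 7.08 + 71.5 + 1.89 + 1.73 = 183.2

183.2 mC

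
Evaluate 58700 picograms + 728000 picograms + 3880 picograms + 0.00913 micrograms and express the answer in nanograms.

In nanograms:
  58700 picograms = 58700e-3 nanograms = 58.7
  728000 picograms = 728000e-3 nanograms = 728
  3880 picograms = 3880e-3 nanograms = 3.88
  0.00913 micrograms = 0.00913e3 nanograms = 9.13
Sum: 58.7 + 728 + 3.88 + 9.13 = 799.71

799.71 nanograms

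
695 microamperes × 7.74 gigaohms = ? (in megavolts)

695e-6 × 7.74e9 = 5379.3e3 V

5.3793 megavolts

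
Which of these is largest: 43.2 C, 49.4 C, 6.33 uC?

49.4 C

43.2 C = 43.2 C
49.4 C = 49.4 C
6.33 uC = 0.00000633 C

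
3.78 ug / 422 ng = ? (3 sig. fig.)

8.96

(3.78e-6) / (422e-9) = 0.008957e3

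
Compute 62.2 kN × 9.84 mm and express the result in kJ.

62.2 × 10^3 × 9.84 × 10^-3 = 612.048 J

0.612048 kJ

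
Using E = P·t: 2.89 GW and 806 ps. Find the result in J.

2.32934 J

2.89 × 10⁹ × 806 × 10⁻¹² = 2329.34 × 10⁻³ J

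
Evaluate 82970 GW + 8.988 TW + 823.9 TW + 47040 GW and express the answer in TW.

962.898 TW

In TW:
  82970 GW = 82970 × 10⁻³ TW = 82.97
  8.988 TW → 8.988
  823.9 TW → 823.9
  47040 GW = 47040 × 10⁻³ TW = 47.04
Sum: 82.97 + 8.988 + 823.9 + 47.04 = 962.898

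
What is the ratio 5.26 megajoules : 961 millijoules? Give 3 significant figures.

5470000

(5.26 × 10^6) / (961 × 10^-3) = 0.005473 × 10^9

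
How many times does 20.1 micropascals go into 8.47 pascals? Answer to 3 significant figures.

421000

(8.47) / (20.1e-6) = 0.4214e6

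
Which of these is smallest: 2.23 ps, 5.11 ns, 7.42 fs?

2.23 ps = 0.00000000000223 s
5.11 ns = 0.00000000511 s
7.42 fs = 0.00000000000000742 s

7.42 fs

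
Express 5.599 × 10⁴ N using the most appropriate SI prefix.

= 55.99 × 10³ N; 10³ is kilo.

55.99 kN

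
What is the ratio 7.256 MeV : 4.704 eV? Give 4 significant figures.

(7.256 × 10⁶) / (4.704) = 1.5425 × 10⁶

1543000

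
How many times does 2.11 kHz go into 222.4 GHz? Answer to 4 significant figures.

(222.4e9) / (2.11e3) = 105.4e6

105400000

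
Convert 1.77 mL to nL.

1770000 nL

milli = 1e-3, nano = 1e-9; factor is 1e6.
1.77 × 1e6 = 1770000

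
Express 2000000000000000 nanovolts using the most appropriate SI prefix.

2 megavolts

= 2e6 volts; 1e6 is mega.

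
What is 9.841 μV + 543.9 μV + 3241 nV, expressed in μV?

In μV:
  9.841 μV → 9.841
  543.9 μV → 543.9
  3241 nV = 3241 × 10^-3 μV = 3.241
Sum: 9.841 + 543.9 + 3.241 = 556.982

556.982 μV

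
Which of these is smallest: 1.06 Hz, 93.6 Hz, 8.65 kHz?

1.06 Hz = 1.06 Hz
93.6 Hz = 93.6 Hz
8.65 kHz = 8650 Hz

1.06 Hz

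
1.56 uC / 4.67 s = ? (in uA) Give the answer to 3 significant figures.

(1.56 × 10⁻⁶) / (4.67) = 0.33405 × 10⁻⁶ A

0.334 uA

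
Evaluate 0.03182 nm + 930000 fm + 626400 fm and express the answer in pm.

In pm:
  0.03182 nm = 0.03182 × 10^3 pm = 31.82
  930000 fm = 930000 × 10^-3 pm = 930
  626400 fm = 626400 × 10^-3 pm = 626.4
Sum: 31.82 + 930 + 626.4 = 1588.22

1588.22 pm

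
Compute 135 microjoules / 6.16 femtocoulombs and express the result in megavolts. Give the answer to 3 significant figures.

(135 × 10^-6) / (6.16 × 10^-15) = 21.916 × 10^9 V

21900 megavolts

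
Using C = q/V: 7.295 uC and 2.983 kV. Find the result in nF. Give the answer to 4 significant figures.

2.446 nF

(7.295e-6) / (2.983e3) = 2.44552e-9 F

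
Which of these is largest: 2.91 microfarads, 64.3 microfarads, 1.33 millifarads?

2.91 microfarads = 0.00000291 farads
64.3 microfarads = 0.0000643 farads
1.33 millifarads = 0.00133 farads

1.33 millifarads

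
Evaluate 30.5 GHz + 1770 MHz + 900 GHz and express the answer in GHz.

In GHz:
  30.5 GHz → 30.5
  1770 MHz = 1770e-3 GHz = 1.77
  900 GHz → 900
Sum: 30.5 + 1.77 + 900 = 932.27

932.27 GHz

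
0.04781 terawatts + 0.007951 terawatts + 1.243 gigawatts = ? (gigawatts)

In gigawatts:
  0.04781 terawatts = 0.04781e3 gigawatts = 47.81
  0.007951 terawatts = 0.007951e3 gigawatts = 7.951
  1.243 gigawatts → 1.243
Sum: 47.81 + 7.951 + 1.243 = 57.004

57.004 gigawatts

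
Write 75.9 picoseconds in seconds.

0.0000000000759 seconds

pico = 1e-12, (no prefix) = 1e0; factor is 1e-12.
75.9 × 1e-12 = 0.0000000000759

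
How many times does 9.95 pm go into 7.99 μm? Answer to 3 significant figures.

(7.99e-6) / (9.95e-12) = 0.803e6

803000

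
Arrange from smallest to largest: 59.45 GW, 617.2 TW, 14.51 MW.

59.45 GW = 59450000000 W
617.2 TW = 617200000000000 W
14.51 MW = 14510000 W

14.51 MW < 59.45 GW < 617.2 TW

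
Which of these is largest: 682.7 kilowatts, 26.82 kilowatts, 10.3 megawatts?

682.7 kilowatts = 682700 watts
26.82 kilowatts = 26820 watts
10.3 megawatts = 10300000 watts

10.3 megawatts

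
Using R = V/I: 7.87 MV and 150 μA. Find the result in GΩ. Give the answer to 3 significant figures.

52.5 GΩ

(7.87e6) / (150e-6) = 0.052467e12 Ω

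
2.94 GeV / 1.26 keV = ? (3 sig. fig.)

(2.94e9) / (1.26e3) = 2.333e6

2330000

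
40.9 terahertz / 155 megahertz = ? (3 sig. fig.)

(40.9 × 10^12) / (155 × 10^6) = 0.2639 × 10^6

264000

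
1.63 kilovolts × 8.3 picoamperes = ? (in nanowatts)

13.529 nanowatts

1.63e3 × 8.3e-12 = 13.529e-9 W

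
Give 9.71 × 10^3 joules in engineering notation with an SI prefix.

= 9.71 × 10^3 joules; 10^3 is kilo.

9.71 kilojoules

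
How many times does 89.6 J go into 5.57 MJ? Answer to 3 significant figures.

62200

(5.57e6) / (89.6) = 0.06217e6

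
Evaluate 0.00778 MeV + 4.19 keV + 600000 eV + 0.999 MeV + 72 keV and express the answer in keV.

1682.97 keV

In keV:
  0.00778 MeV = 0.00778 × 10^3 keV = 7.78
  4.19 keV → 4.19
  600000 eV = 600000 × 10^-3 keV = 600
  0.999 MeV = 0.999 × 10^3 keV = 999
  72 keV → 72
Sum: 7.78 + 4.19 + 600 + 999 + 72 = 1682.97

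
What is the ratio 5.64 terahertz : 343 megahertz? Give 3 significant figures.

16400

(5.64 × 10^12) / (343 × 10^6) = 0.01644 × 10^6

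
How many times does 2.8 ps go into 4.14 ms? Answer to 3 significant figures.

1480000000

(4.14 × 10^-3) / (2.8 × 10^-12) = 1.479 × 10^9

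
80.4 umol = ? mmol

micro = 10^-6, milli = 10^-3; factor is 10^-3.
80.4 × 10^-3 = 0.0804

0.0804 mmol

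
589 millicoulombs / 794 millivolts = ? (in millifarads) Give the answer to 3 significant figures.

742 millifarads

(589 × 10⁻³) / (794 × 10⁻³) = 0.74181 F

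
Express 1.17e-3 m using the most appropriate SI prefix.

= 1.17e-3 m; 1e-3 is milli.

1.17 mm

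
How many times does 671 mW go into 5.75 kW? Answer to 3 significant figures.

8570

(5.75 × 10^3) / (671 × 10^-3) = 0.008569 × 10^6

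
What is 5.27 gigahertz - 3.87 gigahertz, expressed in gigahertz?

1.4 gigahertz

In gigahertz:
  5.27 gigahertz → 5.27
  3.87 gigahertz → 3.87
Difference: 5.27 - 3.87 = 1.4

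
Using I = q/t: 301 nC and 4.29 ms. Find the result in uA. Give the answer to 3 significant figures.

70.2 uA

(301 × 10⁻⁹) / (4.29 × 10⁻³) = 70.163 × 10⁻⁶ A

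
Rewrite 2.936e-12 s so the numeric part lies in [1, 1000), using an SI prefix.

= 2.936e-12 s; 1e-12 is pico.

2.936 ps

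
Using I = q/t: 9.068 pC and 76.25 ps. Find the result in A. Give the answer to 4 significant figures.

0.1189 A

(9.068e-12) / (76.25e-12) = 0.118925 A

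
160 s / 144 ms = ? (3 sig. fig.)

(160) / (144e-3) = 1.111e3

1110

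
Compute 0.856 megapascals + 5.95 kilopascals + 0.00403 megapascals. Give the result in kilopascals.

865.98 kilopascals

In kilopascals:
  0.856 megapascals = 0.856 × 10^3 kilopascals = 856
  5.95 kilopascals → 5.95
  0.00403 megapascals = 0.00403 × 10^3 kilopascals = 4.03
Sum: 856 + 5.95 + 4.03 = 865.98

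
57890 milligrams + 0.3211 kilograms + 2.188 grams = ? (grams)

381.178 grams

In grams:
  57890 milligrams = 57890e-3 grams = 57.89
  0.3211 kilograms = 0.3211e3 grams = 321.1
  2.188 grams → 2.188
Sum: 57.89 + 321.1 + 2.188 = 381.178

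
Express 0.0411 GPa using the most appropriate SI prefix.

= 41.1 × 10^6 Pa; 10^6 is mega.

41.1 MPa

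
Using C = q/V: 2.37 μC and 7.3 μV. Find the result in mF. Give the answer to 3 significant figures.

325 mF

(2.37 × 10⁻⁶) / (7.3 × 10⁻⁶) = 0.32466 F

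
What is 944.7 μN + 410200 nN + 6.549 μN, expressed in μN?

In μN:
  944.7 μN → 944.7
  410200 nN = 410200 × 10⁻³ μN = 410.2
  6.549 μN → 6.549
Sum: 944.7 + 410.2 + 6.549 = 1361.449

1361.449 μN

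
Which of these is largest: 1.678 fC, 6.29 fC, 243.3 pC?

243.3 pC

1.678 fC = 0.000000000000001678 C
6.29 fC = 0.00000000000000629 C
243.3 pC = 0.0000000002433 C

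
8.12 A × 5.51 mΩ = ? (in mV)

44.7412 mV

8.12 × 5.51e-3 = 44.7412e-3 V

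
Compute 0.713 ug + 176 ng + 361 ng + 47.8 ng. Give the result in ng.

In ng:
  0.713 ug = 0.713 × 10^3 ng = 713
  176 ng → 176
  361 ng → 361
  47.8 ng → 47.8
Sum: 713 + 176 + 361 + 47.8 = 1297.8

1297.8 ng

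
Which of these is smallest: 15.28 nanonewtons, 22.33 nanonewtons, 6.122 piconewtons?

6.122 piconewtons

15.28 nanonewtons = 0.00000001528 newtons
22.33 nanonewtons = 0.00000002233 newtons
6.122 piconewtons = 0.000000000006122 newtons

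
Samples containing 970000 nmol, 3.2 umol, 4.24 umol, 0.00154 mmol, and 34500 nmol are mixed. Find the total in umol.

In umol:
  970000 nmol = 970000e-3 umol = 970
  3.2 umol → 3.2
  4.24 umol → 4.24
  0.00154 mmol = 0.00154e3 umol = 1.54
  34500 nmol = 34500e-3 umol = 34.5
Sum: 970 + 3.2 + 4.24 + 1.54 + 34.5 = 1013.48

1013.48 umol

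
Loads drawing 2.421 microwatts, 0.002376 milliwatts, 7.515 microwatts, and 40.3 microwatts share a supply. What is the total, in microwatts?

In microwatts:
  2.421 microwatts → 2.421
  0.002376 milliwatts = 0.002376 × 10^3 microwatts = 2.376
  7.515 microwatts → 7.515
  40.3 microwatts → 40.3
Sum: 2.421 + 2.376 + 7.515 + 40.3 = 52.612

52.612 microwatts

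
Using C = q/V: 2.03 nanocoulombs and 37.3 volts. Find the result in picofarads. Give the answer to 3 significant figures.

(2.03 × 10⁻⁹) / (37.3) = 0.054424 × 10⁻⁹ F

54.4 picofarads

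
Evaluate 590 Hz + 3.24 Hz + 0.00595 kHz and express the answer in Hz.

599.19 Hz

In Hz:
  590 Hz → 590
  3.24 Hz → 3.24
  0.00595 kHz = 0.00595 × 10³ Hz = 5.95
Sum: 590 + 3.24 + 5.95 = 599.19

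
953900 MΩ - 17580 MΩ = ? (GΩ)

936.32 GΩ

In GΩ:
  953900 MΩ = 953900 × 10⁻³ GΩ = 953.9
  17580 MΩ = 17580 × 10⁻³ GΩ = 17.58
Difference: 953.9 - 17.58 = 936.32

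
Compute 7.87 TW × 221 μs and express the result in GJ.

7.87e12 × 221e-6 = 1739.27e6 J

1.73927 GJ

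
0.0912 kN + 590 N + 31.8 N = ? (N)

713 N

In N:
  0.0912 kN = 0.0912 × 10^3 N = 91.2
  590 N → 590
  31.8 N → 31.8
Sum: 91.2 + 590 + 31.8 = 713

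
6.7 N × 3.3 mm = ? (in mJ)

6.7 × 3.3 × 10^-3 = 22.11 × 10^-3 J

22.11 mJ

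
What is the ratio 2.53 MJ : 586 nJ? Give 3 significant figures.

(2.53 × 10^6) / (586 × 10^-9) = 0.004317 × 10^15

4320000000000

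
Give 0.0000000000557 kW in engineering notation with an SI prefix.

55.7 nW

= 55.7 × 10^-9 W; 10^-9 is nano.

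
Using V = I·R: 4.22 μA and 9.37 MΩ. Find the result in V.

4.22 × 10⁻⁶ × 9.37 × 10⁶ = 39.5414 V

39.5414 V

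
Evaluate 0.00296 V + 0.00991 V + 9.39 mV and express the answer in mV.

22.26 mV

In mV:
  0.00296 V = 0.00296e3 mV = 2.96
  0.00991 V = 0.00991e3 mV = 9.91
  9.39 mV → 9.39
Sum: 2.96 + 9.91 + 9.39 = 22.26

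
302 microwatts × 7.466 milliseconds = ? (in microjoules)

2.254732 microjoules

302e-6 × 7.466e-3 = 2254.732e-9 J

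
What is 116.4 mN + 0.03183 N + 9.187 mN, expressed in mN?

157.417 mN

In mN:
  116.4 mN → 116.4
  0.03183 N = 0.03183 × 10^3 mN = 31.83
  9.187 mN → 9.187
Sum: 116.4 + 31.83 + 9.187 = 157.417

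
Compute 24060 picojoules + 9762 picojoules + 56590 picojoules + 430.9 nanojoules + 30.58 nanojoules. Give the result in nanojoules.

In nanojoules:
  24060 picojoules = 24060 × 10^-3 nanojoules = 24.06
  9762 picojoules = 9762 × 10^-3 nanojoules = 9.762
  56590 picojoules = 56590 × 10^-3 nanojoules = 56.59
  430.9 nanojoules → 430.9
  30.58 nanojoules → 30.58
Sum: 24.06 + 9.762 + 56.59 + 430.9 + 30.58 = 551.892

551.892 nanojoules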